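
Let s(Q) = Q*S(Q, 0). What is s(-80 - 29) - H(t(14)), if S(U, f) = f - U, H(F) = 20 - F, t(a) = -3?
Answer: -11904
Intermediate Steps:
s(Q) = -Q**2 (s(Q) = Q*(0 - Q) = Q*(-Q) = -Q**2)
s(-80 - 29) - H(t(14)) = -(-80 - 29)**2 - (20 - 1*(-3)) = -1*(-109)**2 - (20 + 3) = -1*11881 - 1*23 = -11881 - 23 = -11904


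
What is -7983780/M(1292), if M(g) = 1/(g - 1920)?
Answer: 5013813840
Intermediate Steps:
M(g) = 1/(-1920 + g)
-7983780/M(1292) = -7983780/(1/(-1920 + 1292)) = -7983780/(1/(-628)) = -7983780/(-1/628) = -7983780*(-628) = 5013813840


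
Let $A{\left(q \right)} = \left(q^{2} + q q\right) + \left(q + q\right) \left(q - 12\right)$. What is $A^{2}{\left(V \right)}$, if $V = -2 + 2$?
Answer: $0$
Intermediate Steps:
$V = 0$
$A{\left(q \right)} = 2 q^{2} + 2 q \left(-12 + q\right)$ ($A{\left(q \right)} = \left(q^{2} + q^{2}\right) + 2 q \left(-12 + q\right) = 2 q^{2} + 2 q \left(-12 + q\right)$)
$A^{2}{\left(V \right)} = \left(4 \cdot 0 \left(-6 + 0\right)\right)^{2} = \left(4 \cdot 0 \left(-6\right)\right)^{2} = 0^{2} = 0$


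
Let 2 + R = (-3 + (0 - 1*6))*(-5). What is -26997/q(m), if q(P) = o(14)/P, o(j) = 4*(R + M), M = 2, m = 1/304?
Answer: -8999/18240 ≈ -0.49337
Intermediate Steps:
m = 1/304 ≈ 0.0032895
R = 43 (R = -2 + (-3 + (0 - 1*6))*(-5) = -2 + (-3 + (0 - 6))*(-5) = -2 + (-3 - 6)*(-5) = -2 - 9*(-5) = -2 + 45 = 43)
o(j) = 180 (o(j) = 4*(43 + 2) = 4*45 = 180)
q(P) = 180/P
-26997/q(m) = -26997/(180/(1/304)) = -26997/(180*304) = -26997/54720 = -26997*1/54720 = -8999/18240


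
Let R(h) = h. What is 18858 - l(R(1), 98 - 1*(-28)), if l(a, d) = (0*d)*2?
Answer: 18858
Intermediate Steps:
l(a, d) = 0 (l(a, d) = 0*2 = 0)
18858 - l(R(1), 98 - 1*(-28)) = 18858 - 1*0 = 18858 + 0 = 18858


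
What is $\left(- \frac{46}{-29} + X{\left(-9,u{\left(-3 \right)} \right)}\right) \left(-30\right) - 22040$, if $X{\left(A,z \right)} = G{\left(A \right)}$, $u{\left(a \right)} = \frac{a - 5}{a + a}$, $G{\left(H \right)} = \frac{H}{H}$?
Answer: $- \frac{641410}{29} \approx -22118.0$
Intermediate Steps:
$G{\left(H \right)} = 1$
$u{\left(a \right)} = \frac{-5 + a}{2 a}$
$X{\left(A,z \right)} = 1$
$\left(- \frac{46}{-29} + X{\left(-9,u{\left(-3 \right)} \right)}\right) \left(-30\right) - 22040 = \left(- \frac{46}{-29} + 1\right) \left(-30\right) - 22040 = \left(\left(-46\right) \left(- \frac{1}{29}\right) + 1\right) \left(-30\right) - 22040 = \left(\frac{46}{29} + 1\right) \left(-30\right) - 22040 = \frac{75}{29} \left(-30\right) - 22040 = - \frac{2250}{29} - 22040 = - \frac{641410}{29}$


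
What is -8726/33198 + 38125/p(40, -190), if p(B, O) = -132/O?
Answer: 1821794399/33198 ≈ 54877.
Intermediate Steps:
-8726/33198 + 38125/p(40, -190) = -8726/33198 + 38125/((-132/(-190))) = -8726*1/33198 + 38125/((-132*(-1/190))) = -4363/16599 + 38125/(66/95) = -4363/16599 + 38125*(95/66) = -4363/16599 + 3621875/66 = 1821794399/33198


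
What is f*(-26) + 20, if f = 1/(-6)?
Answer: 73/3 ≈ 24.333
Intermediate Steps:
f = -⅙ ≈ -0.16667
f*(-26) + 20 = -⅙*(-26) + 20 = 13/3 + 20 = 73/3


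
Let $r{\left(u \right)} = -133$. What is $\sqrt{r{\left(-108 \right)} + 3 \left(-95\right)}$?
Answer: $i \sqrt{418} \approx 20.445 i$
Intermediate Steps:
$\sqrt{r{\left(-108 \right)} + 3 \left(-95\right)} = \sqrt{-133 + 3 \left(-95\right)} = \sqrt{-133 - 285} = \sqrt{-418} = i \sqrt{418}$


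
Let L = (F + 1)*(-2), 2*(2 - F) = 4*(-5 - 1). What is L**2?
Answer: 900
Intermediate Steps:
F = 14 (F = 2 - 2*(-5 - 1) = 2 - 2*(-6) = 2 - 1/2*(-24) = 2 + 12 = 14)
L = -30 (L = (14 + 1)*(-2) = 15*(-2) = -30)
L**2 = (-30)**2 = 900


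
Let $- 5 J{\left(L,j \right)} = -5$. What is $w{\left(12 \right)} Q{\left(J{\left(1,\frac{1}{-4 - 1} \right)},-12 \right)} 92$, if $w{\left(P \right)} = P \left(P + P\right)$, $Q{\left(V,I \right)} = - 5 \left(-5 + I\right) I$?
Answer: $-27025920$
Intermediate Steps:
$J{\left(L,j \right)} = 1$ ($J{\left(L,j \right)} = \left(- \frac{1}{5}\right) \left(-5\right) = 1$)
$Q{\left(V,I \right)} = I \left(25 - 5 I\right)$ ($Q{\left(V,I \right)} = \left(25 - 5 I\right) I = I \left(25 - 5 I\right)$)
$w{\left(P \right)} = 2 P^{2}$ ($w{\left(P \right)} = P 2 P = 2 P^{2}$)
$w{\left(12 \right)} Q{\left(J{\left(1,\frac{1}{-4 - 1} \right)},-12 \right)} 92 = 2 \cdot 12^{2} \cdot 5 \left(-12\right) \left(5 - -12\right) 92 = 2 \cdot 144 \cdot 5 \left(-12\right) \left(5 + 12\right) 92 = 288 \cdot 5 \left(-12\right) 17 \cdot 92 = 288 \left(-1020\right) 92 = \left(-293760\right) 92 = -27025920$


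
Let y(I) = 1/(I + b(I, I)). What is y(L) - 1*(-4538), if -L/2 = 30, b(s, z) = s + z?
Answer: 816839/180 ≈ 4538.0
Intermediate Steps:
L = -60 (L = -2*30 = -60)
y(I) = 1/(3*I) (y(I) = 1/(I + (I + I)) = 1/(I + 2*I) = 1/(3*I))
y(L) - 1*(-4538) = (⅓)/(-60) - 1*(-4538) = (⅓)*(-1/60) + 4538 = -1/180 + 4538 = 816839/180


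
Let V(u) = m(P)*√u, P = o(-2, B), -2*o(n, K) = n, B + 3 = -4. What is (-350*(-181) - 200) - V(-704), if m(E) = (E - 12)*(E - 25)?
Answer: 63150 - 2112*I*√11 ≈ 63150.0 - 7004.7*I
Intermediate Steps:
B = -7 (B = -3 - 4 = -7)
o(n, K) = -n/2
P = 1 (P = -½*(-2) = 1)
m(E) = (-25 + E)*(-12 + E) (m(E) = (-12 + E)*(-25 + E) = (-25 + E)*(-12 + E))
V(u) = 264*√u (V(u) = (300 + 1² - 37*1)*√u = (300 + 1 - 37)*√u = 264*√u)
(-350*(-181) - 200) - V(-704) = (-350*(-181) - 200) - 264*√(-704) = (63350 - 200) - 264*8*I*√11 = 63150 - 2112*I*√11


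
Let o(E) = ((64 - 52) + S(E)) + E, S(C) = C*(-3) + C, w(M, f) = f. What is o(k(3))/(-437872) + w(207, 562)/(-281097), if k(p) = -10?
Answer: -126134099/61542252792 ≈ -0.0020496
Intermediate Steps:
S(C) = -2*C (S(C) = -3*C + C = -2*C)
o(E) = 12 - E (o(E) = ((64 - 52) - 2*E) + E = (12 - 2*E) + E = 12 - E)
o(k(3))/(-437872) + w(207, 562)/(-281097) = (12 - 1*(-10))/(-437872) + 562/(-281097) = (12 + 10)*(-1/437872) + 562*(-1/281097) = 22*(-1/437872) - 562/281097 = -11/218936 - 562/281097 = -126134099/61542252792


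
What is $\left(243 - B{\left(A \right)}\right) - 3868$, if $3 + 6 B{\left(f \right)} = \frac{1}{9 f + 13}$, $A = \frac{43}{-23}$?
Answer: $- \frac{1913713}{528} \approx -3624.5$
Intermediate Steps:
$A = - \frac{43}{23}$ ($A = 43 \left(- \frac{1}{23}\right) = - \frac{43}{23} \approx -1.8696$)
$B{\left(f \right)} = - \frac{1}{2} + \frac{1}{6 \left(13 + 9 f\right)}$ ($B{\left(f \right)} = - \frac{1}{2} + \frac{1}{6 \left(9 f + 13\right)} = - \frac{1}{2} + \frac{1}{6 \left(13 + 9 f\right)}$)
$\left(243 - B{\left(A \right)}\right) - 3868 = \left(243 - \frac{-38 - - \frac{1161}{23}}{6 \left(13 + 9 \left(- \frac{43}{23}\right)\right)}\right) - 3868 = \left(243 - \frac{-38 + \frac{1161}{23}}{6 \left(13 - \frac{387}{23}\right)}\right) - 3868 = \left(243 - \frac{1}{6} \frac{1}{- \frac{88}{23}} \cdot \frac{287}{23}\right) - 3868 = \left(243 - \frac{1}{6} \left(- \frac{23}{88}\right) \frac{287}{23}\right) - 3868 = \left(243 - - \frac{287}{528}\right) - 3868 = \left(243 + \frac{287}{528}\right) - 3868 = \frac{128591}{528} - 3868 = - \frac{1913713}{528}$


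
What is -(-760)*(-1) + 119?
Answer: -641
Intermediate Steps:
-(-760)*(-1) + 119 = -152*5 + 119 = -760 + 119 = -641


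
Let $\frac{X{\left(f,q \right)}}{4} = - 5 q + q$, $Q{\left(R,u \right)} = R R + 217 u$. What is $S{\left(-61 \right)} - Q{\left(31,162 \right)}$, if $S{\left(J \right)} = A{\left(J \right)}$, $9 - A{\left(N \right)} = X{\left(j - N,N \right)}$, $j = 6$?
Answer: $-37082$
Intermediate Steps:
$Q{\left(R,u \right)} = R^{2} + 217 u$
$X{\left(f,q \right)} = - 16 q$ ($X{\left(f,q \right)} = 4 \left(- 5 q + q\right) = 4 \left(- 4 q\right) = - 16 q$)
$A{\left(N \right)} = 9 + 16 N$ ($A{\left(N \right)} = 9 - - 16 N = 9 + 16 N$)
$S{\left(J \right)} = 9 + 16 J$
$S{\left(-61 \right)} - Q{\left(31,162 \right)} = \left(9 + 16 \left(-61\right)\right) - \left(31^{2} + 217 \cdot 162\right) = \left(9 - 976\right) - \left(961 + 35154\right) = -967 - 36115 = -37082$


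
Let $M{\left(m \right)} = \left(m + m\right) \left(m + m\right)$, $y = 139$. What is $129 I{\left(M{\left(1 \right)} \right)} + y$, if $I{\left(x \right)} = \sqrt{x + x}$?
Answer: $139 + 258 \sqrt{2} \approx 503.87$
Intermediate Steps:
$M{\left(m \right)} = 4 m^{2}$ ($M{\left(m \right)} = 2 m 2 m = 4 m^{2}$)
$I{\left(x \right)} = \sqrt{2} \sqrt{x}$ ($I{\left(x \right)} = \sqrt{2 x} = \sqrt{2} \sqrt{x}$)
$129 I{\left(M{\left(1 \right)} \right)} + y = 129 \sqrt{2} \sqrt{4 \cdot 1^{2}} + 139 = 129 \sqrt{2} \sqrt{4 \cdot 1} + 139 = 129 \sqrt{2} \sqrt{4} + 139 = 129 \sqrt{2} \cdot 2 + 139 = 129 \cdot 2 \sqrt{2} + 139 = 258 \sqrt{2} + 139 = 139 + 258 \sqrt{2}$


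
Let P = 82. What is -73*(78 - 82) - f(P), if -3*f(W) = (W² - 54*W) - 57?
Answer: 3115/3 ≈ 1038.3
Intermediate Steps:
f(W) = 19 + 18*W - W²/3 (f(W) = -((W² - 54*W) - 57)/3 = -(-57 + W² - 54*W)/3 = 19 + 18*W - W²/3)
-73*(78 - 82) - f(P) = -73*(78 - 82) - (19 + 18*82 - ⅓*82²) = -73*(-4) - (19 + 1476 - ⅓*6724) = 292 - (19 + 1476 - 6724/3) = 292 - 1*(-2239/3) = 292 + 2239/3 = 3115/3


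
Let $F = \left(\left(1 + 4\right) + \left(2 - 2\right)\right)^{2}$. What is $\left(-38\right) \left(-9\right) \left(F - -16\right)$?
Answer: $14022$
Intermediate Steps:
$F = 25$ ($F = \left(5 + 0\right)^{2} = 5^{2} = 25$)
$\left(-38\right) \left(-9\right) \left(F - -16\right) = \left(-38\right) \left(-9\right) \left(25 - -16\right) = 342 \left(25 + 16\right) = 342 \cdot 41 = 14022$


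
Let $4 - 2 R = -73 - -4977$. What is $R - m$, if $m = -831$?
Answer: $-1619$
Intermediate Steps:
$R = -2450$ ($R = 2 - \frac{-73 - -4977}{2} = 2 - \frac{-73 + 4977}{2} = 2 - 2452 = -2450$)
$R - m = -2450 - -831 = -2450 + 831 = -1619$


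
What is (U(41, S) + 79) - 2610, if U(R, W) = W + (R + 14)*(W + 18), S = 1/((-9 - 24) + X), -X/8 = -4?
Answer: -1597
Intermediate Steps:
X = 32 (X = -8*(-4) = 32)
S = -1 (S = 1/((-9 - 24) + 32) = 1/(-33 + 32) = 1/(-1) = -1)
U(R, W) = W + (14 + R)*(18 + W)
(U(41, S) + 79) - 2610 = ((252 + 15*(-1) + 18*41 + 41*(-1)) + 79) - 2610 = ((252 - 15 + 738 - 41) + 79) - 2610 = (934 + 79) - 2610 = 1013 - 2610 = -1597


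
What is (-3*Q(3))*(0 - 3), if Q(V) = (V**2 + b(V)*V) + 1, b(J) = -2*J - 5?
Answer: -207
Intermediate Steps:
b(J) = -5 - 2*J
Q(V) = 1 + V**2 + V*(-5 - 2*V) (Q(V) = (V**2 + (-5 - 2*V)*V) + 1 = (V**2 + V*(-5 - 2*V)) + 1 = 1 + V**2 + V*(-5 - 2*V))
(-3*Q(3))*(0 - 3) = (-3*(1 - 1*3**2 - 5*3))*(0 - 3) = -3*(1 - 1*9 - 15)*(-3) = -3*(1 - 9 - 15)*(-3) = -3*(-23)*(-3) = 69*(-3) = -207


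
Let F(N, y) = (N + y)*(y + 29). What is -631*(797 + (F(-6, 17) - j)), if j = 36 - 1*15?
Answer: -808942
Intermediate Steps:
j = 21 (j = 36 - 15 = 21)
F(N, y) = (29 + y)*(N + y) (F(N, y) = (N + y)*(29 + y) = (29 + y)*(N + y))
-631*(797 + (F(-6, 17) - j)) = -631*(797 + ((17² + 29*(-6) + 29*17 - 6*17) - 1*21)) = -631*(797 + ((289 - 174 + 493 - 102) - 21)) = -631*(797 + (506 - 21)) = -631*(797 + 485) = -631*1282 = -808942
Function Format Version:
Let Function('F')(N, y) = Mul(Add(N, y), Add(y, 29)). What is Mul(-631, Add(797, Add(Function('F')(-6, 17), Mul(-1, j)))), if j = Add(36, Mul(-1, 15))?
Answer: -808942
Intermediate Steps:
j = 21 (j = Add(36, -15) = 21)
Function('F')(N, y) = Mul(Add(29, y), Add(N, y)) (Function('F')(N, y) = Mul(Add(N, y), Add(29, y)) = Mul(Add(29, y), Add(N, y)))
Mul(-631, Add(797, Add(Function('F')(-6, 17), Mul(-1, j)))) = Mul(-631, Add(797, Add(Add(Pow(17, 2), Mul(29, -6), Mul(29, 17), Mul(-6, 17)), Mul(-1, 21)))) = Mul(-631, Add(797, Add(Add(289, -174, 493, -102), -21))) = Mul(-631, Add(797, Add(506, -21))) = Mul(-631, Add(797, 485)) = Mul(-631, 1282) = -808942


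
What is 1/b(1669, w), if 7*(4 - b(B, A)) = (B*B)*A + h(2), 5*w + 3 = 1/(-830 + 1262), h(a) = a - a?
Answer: 432/103067485 ≈ 4.1914e-6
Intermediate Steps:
h(a) = 0
w = -259/432 (w = -3/5 + 1/(5*(-830 + 1262)) = -3/5 + (1/5)/432 = -3/5 + (1/5)*(1/432) = -3/5 + 1/2160 = -259/432 ≈ -0.59954)
b(B, A) = 4 - A*B**2/7 (b(B, A) = 4 - ((B*B)*A + 0)/7 = 4 - (B**2*A + 0)/7 = 4 - (A*B**2 + 0)/7 = 4 - A*B**2/7)
1/b(1669, w) = 1/(4 - 1/7*(-259/432)*1669**2) = 1/(4 - 1/7*(-259/432)*2785561) = 1/(4 + 103065757/432) = 1/(103067485/432) = 432/103067485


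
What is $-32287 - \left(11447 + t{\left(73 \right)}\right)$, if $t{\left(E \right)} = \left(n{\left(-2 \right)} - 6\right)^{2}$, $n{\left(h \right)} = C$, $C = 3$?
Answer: $-43743$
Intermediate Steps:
$n{\left(h \right)} = 3$
$t{\left(E \right)} = 9$ ($t{\left(E \right)} = \left(3 - 6\right)^{2} = \left(-3\right)^{2} = 9$)
$-32287 - \left(11447 + t{\left(73 \right)}\right) = -32287 - 11456 = -43743$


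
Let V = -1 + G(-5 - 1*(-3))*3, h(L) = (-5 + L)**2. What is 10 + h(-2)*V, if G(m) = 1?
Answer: 108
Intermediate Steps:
V = 2 (V = -1 + 1*3 = -1 + 3 = 2)
10 + h(-2)*V = 10 + (-5 - 2)**2*2 = 10 + (-7)**2*2 = 10 + 49*2 = 10 + 98 = 108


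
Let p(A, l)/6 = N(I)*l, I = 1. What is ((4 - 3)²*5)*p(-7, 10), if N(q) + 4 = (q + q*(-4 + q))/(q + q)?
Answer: -1500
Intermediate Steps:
N(q) = -4 + (q + q*(-4 + q))/(2*q) (N(q) = -4 + (q + q*(-4 + q))/(q + q) = -4 + (q + q*(-4 + q))/((2*q)) = -4 + (q + q*(-4 + q))*(1/(2*q)) = -4 + (q + q*(-4 + q))/(2*q))
p(A, l) = -30*l (p(A, l) = 6*((-11/2 + (½)*1)*l) = 6*((-11/2 + ½)*l) = 6*(-5*l) = -30*l)
((4 - 3)²*5)*p(-7, 10) = ((4 - 3)²*5)*(-30*10) = (1²*5)*(-300) = (1*5)*(-300) = 5*(-300) = -1500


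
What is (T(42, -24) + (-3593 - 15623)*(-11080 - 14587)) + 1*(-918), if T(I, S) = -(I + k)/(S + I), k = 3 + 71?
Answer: 4438945328/9 ≈ 4.9322e+8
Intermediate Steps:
k = 74
T(I, S) = -(74 + I)/(I + S) (T(I, S) = -(I + 74)/(S + I) = -(74 + I)/(I + S))
(T(42, -24) + (-3593 - 15623)*(-11080 - 14587)) + 1*(-918) = ((-74 - 1*42)/(42 - 24) + (-3593 - 15623)*(-11080 - 14587)) + 1*(-918) = ((-74 - 42)/18 - 19216*(-25667)) - 918 = ((1/18)*(-116) + 493217072) - 918 = (-58/9 + 493217072) - 918 = 4438953590/9 - 918 = 4438945328/9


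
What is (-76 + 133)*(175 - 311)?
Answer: -7752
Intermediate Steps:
(-76 + 133)*(175 - 311) = 57*(-136) = -7752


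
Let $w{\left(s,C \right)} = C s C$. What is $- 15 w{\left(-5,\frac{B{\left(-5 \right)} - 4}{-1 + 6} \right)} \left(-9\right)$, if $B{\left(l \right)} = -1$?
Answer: $-675$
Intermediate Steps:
$w{\left(s,C \right)} = s C^{2}$
$- 15 w{\left(-5,\frac{B{\left(-5 \right)} - 4}{-1 + 6} \right)} \left(-9\right) = - 15 \left(- 5 \left(\frac{-1 - 4}{-1 + 6}\right)^{2}\right) \left(-9\right) = - 15 \left(- 5 \left(- \frac{5}{5}\right)^{2}\right) \left(-9\right) = - 15 \left(- 5 \left(\left(-5\right) \frac{1}{5}\right)^{2}\right) \left(-9\right) = - 15 \left(- 5 \left(-1\right)^{2}\right) \left(-9\right) = - 15 \left(\left(-5\right) 1\right) \left(-9\right) = \left(-15\right) \left(-5\right) \left(-9\right) = 75 \left(-9\right) = -675$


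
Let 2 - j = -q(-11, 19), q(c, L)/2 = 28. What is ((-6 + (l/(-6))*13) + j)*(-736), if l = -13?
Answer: -177008/3 ≈ -59003.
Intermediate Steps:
q(c, L) = 56 (q(c, L) = 2*28 = 56)
j = 58 (j = 2 - (-1)*56 = 2 - 1*(-56) = 2 + 56 = 58)
((-6 + (l/(-6))*13) + j)*(-736) = ((-6 - 13/(-6)*13) + 58)*(-736) = ((-6 - 13*(-1/6)*13) + 58)*(-736) = ((-6 + (13/6)*13) + 58)*(-736) = ((-6 + 169/6) + 58)*(-736) = (133/6 + 58)*(-736) = (481/6)*(-736) = -177008/3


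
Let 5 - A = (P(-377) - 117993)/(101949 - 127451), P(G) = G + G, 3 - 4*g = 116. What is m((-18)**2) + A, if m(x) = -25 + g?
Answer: -2698437/51004 ≈ -52.906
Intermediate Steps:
g = -113/4 (g = 3/4 - 1/4*116 = 3/4 - 29 = -113/4 ≈ -28.250)
P(G) = 2*G
m(x) = -213/4 (m(x) = -25 - 113/4 = -213/4)
A = 8763/25502 (A = 5 - (2*(-377) - 117993)/(101949 - 127451) = 5 - (-754 - 117993)/(-25502) = 5 - (-118747)*(-1)/25502 = 5 - 1*118747/25502 = 5 - 118747/25502 = 8763/25502 ≈ 0.34362)
m((-18)**2) + A = -213/4 + 8763/25502 = -2698437/51004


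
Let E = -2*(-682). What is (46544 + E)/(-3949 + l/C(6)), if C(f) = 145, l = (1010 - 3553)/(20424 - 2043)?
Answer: -31921639365/2631263762 ≈ -12.132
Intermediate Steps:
l = -2543/18381 ≈ -0.13835
E = 1364
(46544 + E)/(-3949 + l/C(6)) = (46544 + 1364)/(-3949 - 2543/18381/145) = 47908/(-3949 - 2543/18381*1/145) = 47908/(-3949 - 2543/2665245) = 47908/(-10525055048/2665245) = 47908*(-2665245/10525055048) = -31921639365/2631263762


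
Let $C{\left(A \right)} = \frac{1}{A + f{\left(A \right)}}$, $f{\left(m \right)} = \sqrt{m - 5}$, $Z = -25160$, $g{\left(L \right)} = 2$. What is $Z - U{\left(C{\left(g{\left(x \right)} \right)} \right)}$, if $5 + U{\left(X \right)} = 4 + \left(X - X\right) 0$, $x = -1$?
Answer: $-25159$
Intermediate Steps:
$f{\left(m \right)} = \sqrt{-5 + m}$
$C{\left(A \right)} = \frac{1}{A + \sqrt{-5 + A}}$
$U{\left(X \right)} = -1$ ($U{\left(X \right)} = -5 + \left(4 + \left(X - X\right) 0\right) = -5 + \left(4 + 0 \cdot 0\right) = -5 + \left(4 + 0\right) = -5 + 4 = -1$)
$Z - U{\left(C{\left(g{\left(x \right)} \right)} \right)} = -25160 - -1 = -25160 + 1 = -25159$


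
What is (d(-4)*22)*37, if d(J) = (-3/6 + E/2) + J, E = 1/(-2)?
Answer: -7733/2 ≈ -3866.5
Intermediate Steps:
E = -½ (E = 1*(-½) = -½ ≈ -0.50000)
d(J) = -¾ + J (d(J) = (-3/6 - ½/2) + J = (-3*⅙ - ½*½) + J = (-½ - ¼) + J = -¾ + J)
(d(-4)*22)*37 = ((-¾ - 4)*22)*37 = -19/4*22*37 = -209/2*37 = -7733/2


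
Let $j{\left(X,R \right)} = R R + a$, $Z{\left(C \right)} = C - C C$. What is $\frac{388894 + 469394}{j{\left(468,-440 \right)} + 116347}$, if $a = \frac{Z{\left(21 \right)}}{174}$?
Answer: $\frac{8296784}{2996131} \approx 2.7692$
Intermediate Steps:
$Z{\left(C \right)} = C - C^{2}$
$a = - \frac{70}{29}$ ($a = \frac{21 \left(1 - 21\right)}{174} = 21 \left(1 - 21\right) \frac{1}{174} = 21 \left(-20\right) \frac{1}{174} = \left(-420\right) \frac{1}{174} = - \frac{70}{29} \approx -2.4138$)
$j{\left(X,R \right)} = - \frac{70}{29} + R^{2}$ ($j{\left(X,R \right)} = R R - \frac{70}{29} = R^{2} - \frac{70}{29} = - \frac{70}{29} + R^{2}$)
$\frac{388894 + 469394}{j{\left(468,-440 \right)} + 116347} = \frac{388894 + 469394}{\left(- \frac{70}{29} + \left(-440\right)^{2}\right) + 116347} = \frac{858288}{\left(- \frac{70}{29} + 193600\right) + 116347} = \frac{858288}{\frac{5614330}{29} + 116347} = \frac{858288}{\frac{8988393}{29}} = 858288 \cdot \frac{29}{8988393} = \frac{8296784}{2996131}$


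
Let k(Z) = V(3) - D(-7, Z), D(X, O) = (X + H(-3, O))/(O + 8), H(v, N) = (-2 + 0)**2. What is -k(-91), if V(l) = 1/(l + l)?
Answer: -65/498 ≈ -0.13052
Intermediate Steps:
V(l) = 1/(2*l)
H(v, N) = 4 (H(v, N) = (-2)**2 = 4)
D(X, O) = (4 + X)/(8 + O) (D(X, O) = (X + 4)/(O + 8) = (4 + X)/(8 + O))
k(Z) = 1/6 + 3/(8 + Z) (k(Z) = (1/2)/3 - (4 - 7)/(8 + Z) = (1/2)*(1/3) - (-3)/(8 + Z) = 1/6 - (-3)/(8 + Z) = 1/6 + 3/(8 + Z))
-k(-91) = -(26 - 91)/(6*(8 - 91)) = -(-65)/(6*(-83)) = -(-1)*(-65)/(6*83) = -1*65/498 = -65/498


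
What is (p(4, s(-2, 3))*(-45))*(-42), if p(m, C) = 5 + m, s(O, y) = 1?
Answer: 17010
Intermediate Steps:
(p(4, s(-2, 3))*(-45))*(-42) = ((5 + 4)*(-45))*(-42) = (9*(-45))*(-42) = -405*(-42) = 17010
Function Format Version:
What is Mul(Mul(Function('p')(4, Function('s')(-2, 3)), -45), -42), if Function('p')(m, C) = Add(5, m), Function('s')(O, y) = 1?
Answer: 17010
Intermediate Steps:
Mul(Mul(Function('p')(4, Function('s')(-2, 3)), -45), -42) = Mul(Mul(Add(5, 4), -45), -42) = Mul(Mul(9, -45), -42) = Mul(-405, -42) = 17010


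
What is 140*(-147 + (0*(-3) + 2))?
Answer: -20300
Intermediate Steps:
140*(-147 + (0*(-3) + 2)) = 140*(-147 + (0 + 2)) = 140*(-147 + 2) = 140*(-145) = -20300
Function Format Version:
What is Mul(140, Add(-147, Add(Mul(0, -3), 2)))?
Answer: -20300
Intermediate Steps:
Mul(140, Add(-147, Add(Mul(0, -3), 2))) = Mul(140, Add(-147, Add(0, 2))) = Mul(140, Add(-147, 2)) = Mul(140, -145) = -20300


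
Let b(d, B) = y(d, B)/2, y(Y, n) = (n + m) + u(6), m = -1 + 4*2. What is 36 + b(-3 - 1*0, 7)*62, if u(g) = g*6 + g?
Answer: 1772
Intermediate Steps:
m = 7 (m = -1 + 8 = 7)
u(g) = 7*g (u(g) = 6*g + g = 7*g)
y(Y, n) = 49 + n (y(Y, n) = (n + 7) + 7*6 = (7 + n) + 42 = 49 + n)
b(d, B) = 49/2 + B/2 (b(d, B) = (49 + B)/2 = (49 + B)*(½) = 49/2 + B/2)
36 + b(-3 - 1*0, 7)*62 = 36 + (49/2 + (½)*7)*62 = 36 + (49/2 + 7/2)*62 = 36 + 28*62 = 36 + 1736 = 1772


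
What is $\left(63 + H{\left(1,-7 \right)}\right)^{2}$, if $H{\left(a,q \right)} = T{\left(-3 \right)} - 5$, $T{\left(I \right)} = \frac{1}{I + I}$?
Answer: $\frac{120409}{36} \approx 3344.7$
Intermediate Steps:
$T{\left(I \right)} = \frac{1}{2 I}$
$H{\left(a,q \right)} = - \frac{31}{6}$ ($H{\left(a,q \right)} = \frac{1}{2 \left(-3\right)} - 5 = \frac{1}{2} \left(- \frac{1}{3}\right) - 5 = - \frac{1}{6} - 5 = - \frac{31}{6}$)
$\left(63 + H{\left(1,-7 \right)}\right)^{2} = \left(63 - \frac{31}{6}\right)^{2} = \left(\frac{347}{6}\right)^{2} = \frac{120409}{36}$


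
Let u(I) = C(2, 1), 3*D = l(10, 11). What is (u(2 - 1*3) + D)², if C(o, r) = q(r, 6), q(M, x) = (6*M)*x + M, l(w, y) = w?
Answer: 14641/9 ≈ 1626.8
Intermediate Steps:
D = 10/3 (D = (⅓)*10 = 10/3 ≈ 3.3333)
q(M, x) = M + 6*M*x (q(M, x) = 6*M*x + M = M + 6*M*x)
C(o, r) = 37*r (C(o, r) = r*(1 + 6*6) = r*(1 + 36) = r*37 = 37*r)
u(I) = 37 (u(I) = 37*1 = 37)
(u(2 - 1*3) + D)² = (37 + 10/3)² = (121/3)² = 14641/9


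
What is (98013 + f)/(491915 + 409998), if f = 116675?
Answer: 214688/901913 ≈ 0.23804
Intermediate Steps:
(98013 + f)/(491915 + 409998) = (98013 + 116675)/(491915 + 409998) = 214688/901913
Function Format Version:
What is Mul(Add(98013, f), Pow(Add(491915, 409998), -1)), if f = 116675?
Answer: Rational(214688, 901913) ≈ 0.23804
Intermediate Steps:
Mul(Add(98013, f), Pow(Add(491915, 409998), -1)) = Mul(Add(98013, 116675), Pow(Add(491915, 409998), -1)) = Mul(214688, Pow(901913, -1)) = Mul(214688, Rational(1, 901913)) = Rational(214688, 901913)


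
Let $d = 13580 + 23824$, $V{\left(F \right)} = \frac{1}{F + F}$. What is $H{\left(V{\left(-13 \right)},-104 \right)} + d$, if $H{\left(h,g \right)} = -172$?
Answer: $37232$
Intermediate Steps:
$V{\left(F \right)} = \frac{1}{2 F}$
$d = 37404$
$H{\left(V{\left(-13 \right)},-104 \right)} + d = -172 + 37404 = 37232$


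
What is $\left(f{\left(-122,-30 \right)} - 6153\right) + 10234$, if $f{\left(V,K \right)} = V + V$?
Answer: $3837$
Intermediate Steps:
$f{\left(V,K \right)} = 2 V$
$\left(f{\left(-122,-30 \right)} - 6153\right) + 10234 = \left(2 \left(-122\right) - 6153\right) + 10234 = \left(-244 - 6153\right) + 10234 = -6397 + 10234 = 3837$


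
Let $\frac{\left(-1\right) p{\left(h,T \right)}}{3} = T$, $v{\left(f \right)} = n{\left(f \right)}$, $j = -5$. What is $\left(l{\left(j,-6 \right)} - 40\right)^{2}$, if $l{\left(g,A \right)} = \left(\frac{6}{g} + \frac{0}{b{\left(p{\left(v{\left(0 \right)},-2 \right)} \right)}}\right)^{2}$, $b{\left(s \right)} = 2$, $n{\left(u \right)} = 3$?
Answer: $\frac{929296}{625} \approx 1486.9$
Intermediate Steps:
$v{\left(f \right)} = 3$
$p{\left(h,T \right)} = - 3 T$
$l{\left(g,A \right)} = \frac{36}{g^{2}}$ ($l{\left(g,A \right)} = \left(\frac{6}{g} + \frac{0}{2}\right)^{2} = \left(\frac{6}{g} + 0 \cdot \frac{1}{2}\right)^{2} = \left(\frac{6}{g} + 0\right)^{2} = \left(\frac{6}{g}\right)^{2} = \frac{36}{g^{2}}$)
$\left(l{\left(j,-6 \right)} - 40\right)^{2} = \left(\frac{36}{25} - 40\right)^{2} = \left(- \frac{964}{25}\right)^{2} = \frac{929296}{625}$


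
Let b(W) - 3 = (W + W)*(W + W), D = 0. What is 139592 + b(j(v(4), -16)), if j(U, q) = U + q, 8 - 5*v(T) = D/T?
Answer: 3510611/25 ≈ 1.4042e+5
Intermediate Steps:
v(T) = 8/5 (v(T) = 8/5 - 0/T = 8/5 - ⅕*0 = 8/5 + 0 = 8/5)
b(W) = 3 + 4*W² (b(W) = 3 + (W + W)*(W + W) = 3 + (2*W)*(2*W) = 3 + 4*W²)
139592 + b(j(v(4), -16)) = 139592 + (3 + 4*(8/5 - 16)²) = 139592 + (3 + 4*(-72/5)²) = 139592 + (3 + 4*(5184/25)) = 139592 + (3 + 20736/25) = 139592 + 20811/25 = 3510611/25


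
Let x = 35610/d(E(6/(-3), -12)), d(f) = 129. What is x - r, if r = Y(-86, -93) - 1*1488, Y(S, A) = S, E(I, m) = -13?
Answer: 79552/43 ≈ 1850.0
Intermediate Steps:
r = -1574 (r = -86 - 1*1488 = -86 - 1488 = -1574)
x = 11870/43 (x = 35610/129 = 35610*(1/129) = 11870/43 ≈ 276.05)
x - r = 11870/43 - 1*(-1574) = 11870/43 + 1574 = 79552/43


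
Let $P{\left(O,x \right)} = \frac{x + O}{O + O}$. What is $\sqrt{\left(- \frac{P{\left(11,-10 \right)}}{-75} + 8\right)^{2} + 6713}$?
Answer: $\frac{\sqrt{18450408901}}{1650} \approx 82.323$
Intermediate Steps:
$P{\left(O,x \right)} = \frac{O + x}{2 O}$
$\sqrt{\left(- \frac{P{\left(11,-10 \right)}}{-75} + 8\right)^{2} + 6713} = \sqrt{\left(- \frac{\frac{1}{2} \cdot \frac{1}{11} \left(11 - 10\right)}{-75} + 8\right)^{2} + 6713} = \sqrt{\left(- \frac{\frac{1}{2} \cdot \frac{1}{11} \cdot 1 \left(-1\right)}{75} + 8\right)^{2} + 6713} = \sqrt{\left(- \frac{-1}{22 \cdot 75} + 8\right)^{2} + 6713} = \sqrt{\left(\left(-1\right) \left(- \frac{1}{1650}\right) + 8\right)^{2} + 6713} = \sqrt{\left(\frac{1}{1650} + 8\right)^{2} + 6713} = \sqrt{\left(\frac{13201}{1650}\right)^{2} + 6713} = \sqrt{\frac{174266401}{2722500} + 6713} = \sqrt{\frac{18450408901}{2722500}} = \frac{\sqrt{18450408901}}{1650}$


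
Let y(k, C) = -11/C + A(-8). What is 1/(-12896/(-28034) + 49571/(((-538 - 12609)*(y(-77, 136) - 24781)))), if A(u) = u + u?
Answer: 621471480072097/285979359282120 ≈ 2.1731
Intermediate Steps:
A(u) = 2*u
y(k, C) = -16 - 11/C (y(k, C) = -11/C + 2*(-8) = -11/C - 16 = -16 - 11/C)
1/(-12896/(-28034) + 49571/(((-538 - 12609)*(y(-77, 136) - 24781)))) = 1/(-12896/(-28034) + 49571/(((-538 - 12609)*((-16 - 11/136) - 24781)))) = 1/(-12896*(-1/28034) + 49571/((-13147*((-16 - 11*1/136) - 24781)))) = 1/(6448/14017 + 49571/((-13147*((-16 - 11/136) - 24781)))) = 1/(6448/14017 + 49571/((-13147*(-2187/136 - 24781)))) = 1/(6448/14017 + 49571/((-13147*(-3372403/136)))) = 1/(6448/14017 + 49571/(44336982241/136)) = 1/(6448/14017 + 49571*(136/44336982241)) = 1/(6448/14017 + 6741656/44336982241) = 1/(285979359282120/621471480072097) = 621471480072097/285979359282120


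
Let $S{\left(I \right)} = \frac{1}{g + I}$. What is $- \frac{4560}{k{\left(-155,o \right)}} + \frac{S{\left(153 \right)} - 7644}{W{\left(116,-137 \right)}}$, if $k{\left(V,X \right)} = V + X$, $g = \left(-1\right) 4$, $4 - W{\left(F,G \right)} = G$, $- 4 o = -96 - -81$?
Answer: $- \frac{61172723}{2542089} \approx -24.064$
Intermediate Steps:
$o = \frac{15}{4}$ ($o = - \frac{-96 - -81}{4} = - \frac{-96 + 81}{4} = \left(- \frac{1}{4}\right) \left(-15\right) = \frac{15}{4} \approx 3.75$)
$W{\left(F,G \right)} = 4 - G$
$g = -4$
$S{\left(I \right)} = \frac{1}{-4 + I}$
$- \frac{4560}{k{\left(-155,o \right)}} + \frac{S{\left(153 \right)} - 7644}{W{\left(116,-137 \right)}} = - \frac{4560}{-155 + \frac{15}{4}} + \frac{\frac{1}{-4 + 153} - 7644}{4 - -137} = - \frac{4560}{- \frac{605}{4}} + \frac{\frac{1}{149} - 7644}{4 + 137} = \left(-4560\right) \left(- \frac{4}{605}\right) + \frac{\frac{1}{149} - 7644}{141} = \frac{3648}{121} - \frac{1138955}{21009} = - \frac{61172723}{2542089}$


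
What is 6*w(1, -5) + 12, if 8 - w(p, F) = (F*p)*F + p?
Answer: -96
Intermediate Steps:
w(p, F) = 8 - p - p*F² (w(p, F) = 8 - ((F*p)*F + p) = 8 - (p*F² + p) = 8 - (p + p*F²) = 8 + (-p - p*F²) = 8 - p - p*F²)
6*w(1, -5) + 12 = 6*(8 - 1*1 - 1*1*(-5)²) + 12 = 6*(8 - 1 - 1*1*25) + 12 = 6*(8 - 1 - 25) + 12 = 6*(-18) + 12 = -108 + 12 = -96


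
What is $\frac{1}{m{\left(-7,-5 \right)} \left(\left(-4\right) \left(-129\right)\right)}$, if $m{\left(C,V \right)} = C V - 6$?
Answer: $\frac{1}{14964} \approx 6.6827 \cdot 10^{-5}$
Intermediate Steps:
$m{\left(C,V \right)} = -6 + C V$
$\frac{1}{m{\left(-7,-5 \right)} \left(\left(-4\right) \left(-129\right)\right)} = \frac{1}{\left(-6 - -35\right) \left(\left(-4\right) \left(-129\right)\right)} = \frac{1}{\left(-6 + 35\right) 516} = \frac{1}{29 \cdot 516} = \frac{1}{14964}$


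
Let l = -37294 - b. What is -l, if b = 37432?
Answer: 74726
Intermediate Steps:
l = -74726 (l = -37294 - 1*37432 = -37294 - 37432 = -74726)
-l = -1*(-74726) = 74726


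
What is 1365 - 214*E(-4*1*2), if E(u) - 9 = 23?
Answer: -5483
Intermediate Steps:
E(u) = 32 (E(u) = 9 + 23 = 32)
1365 - 214*E(-4*1*2) = 1365 - 214*32 = 1365 - 6848 = -5483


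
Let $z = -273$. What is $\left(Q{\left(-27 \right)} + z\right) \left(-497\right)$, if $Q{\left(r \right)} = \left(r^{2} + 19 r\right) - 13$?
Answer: $34790$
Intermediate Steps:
$Q{\left(r \right)} = -13 + r^{2} + 19 r$
$\left(Q{\left(-27 \right)} + z\right) \left(-497\right) = \left(\left(-13 + \left(-27\right)^{2} + 19 \left(-27\right)\right) - 273\right) \left(-497\right) = \left(\left(-13 + 729 - 513\right) - 273\right) \left(-497\right) = \left(203 - 273\right) \left(-497\right) = \left(-70\right) \left(-497\right) = 34790$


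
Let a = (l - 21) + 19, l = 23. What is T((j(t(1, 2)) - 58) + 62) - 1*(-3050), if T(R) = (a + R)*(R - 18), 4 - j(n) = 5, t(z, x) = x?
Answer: 2690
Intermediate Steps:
a = 21 (a = (23 - 21) + 19 = 2 + 19 = 21)
j(n) = -1 (j(n) = 4 - 1*5 = 4 - 5 = -1)
T(R) = (-18 + R)*(21 + R) (T(R) = (21 + R)*(R - 18) = (21 + R)*(-18 + R) = (-18 + R)*(21 + R))
T((j(t(1, 2)) - 58) + 62) - 1*(-3050) = (-378 + ((-1 - 58) + 62)**2 + 3*((-1 - 58) + 62)) - 1*(-3050) = (-378 + (-59 + 62)**2 + 3*(-59 + 62)) + 3050 = (-378 + 3**2 + 3*3) + 3050 = (-378 + 9 + 9) + 3050 = -360 + 3050 = 2690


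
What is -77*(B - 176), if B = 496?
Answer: -24640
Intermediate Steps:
-77*(B - 176) = -77*(496 - 176) = -77*320 = -24640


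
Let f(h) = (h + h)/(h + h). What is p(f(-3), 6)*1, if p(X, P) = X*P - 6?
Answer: 0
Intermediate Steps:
f(h) = 1 (f(h) = (2*h)/((2*h)) = (2*h)*(1/(2*h)) = 1)
p(X, P) = -6 + P*X (p(X, P) = P*X - 6 = -6 + P*X)
p(f(-3), 6)*1 = (-6 + 6*1)*1 = (-6 + 6)*1 = 0*1 = 0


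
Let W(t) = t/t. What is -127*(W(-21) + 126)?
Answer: -16129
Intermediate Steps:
W(t) = 1
-127*(W(-21) + 126) = -127*(1 + 126) = -127*127 = -16129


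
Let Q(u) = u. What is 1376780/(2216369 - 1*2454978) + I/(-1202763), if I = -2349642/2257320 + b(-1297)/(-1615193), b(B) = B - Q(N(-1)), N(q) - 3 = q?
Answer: -1006261475053360724145461/174394660210991091236820 ≈ -5.7700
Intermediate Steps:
N(q) = 3 + q
b(B) = -2 + B (b(B) = B - (3 - 1) = B - 1*2 = B - 2 = -2 + B)
I = -632032175371/607667910460 (I = -2349642/2257320 + (-2 - 1297)/(-1615193) = -2349642*1/2257320 - 1299*(-1/1615193) = -391607/376220 + 1299/1615193 = -632032175371/607667910460 ≈ -1.0401)
1376780/(2216369 - 1*2454978) + I/(-1202763) = 1376780/(2216369 - 1*2454978) - 632032175371/607667910460/(-1202763) = 1376780/(2216369 - 2454978) - 632032175371/607667910460*(-1/1202763) = 1376780/(-238609) + 632032175371/730880478988600980 = 1376780*(-1/238609) + 632032175371/730880478988600980 = -1376780/238609 + 632032175371/730880478988600980 = -1006261475053360724145461/174394660210991091236820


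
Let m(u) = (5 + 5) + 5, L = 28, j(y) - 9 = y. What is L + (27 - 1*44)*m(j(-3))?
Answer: -227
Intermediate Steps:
j(y) = 9 + y
m(u) = 15 (m(u) = 10 + 5 = 15)
L + (27 - 1*44)*m(j(-3)) = 28 + (27 - 1*44)*15 = 28 + (27 - 44)*15 = 28 - 17*15 = 28 - 255 = -227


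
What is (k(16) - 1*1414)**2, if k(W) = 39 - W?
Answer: 1934881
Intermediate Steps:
(k(16) - 1*1414)**2 = ((39 - 1*16) - 1*1414)**2 = ((39 - 16) - 1414)**2 = (23 - 1414)**2 = (-1391)**2 = 1934881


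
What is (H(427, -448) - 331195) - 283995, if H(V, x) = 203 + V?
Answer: -614560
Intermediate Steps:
(H(427, -448) - 331195) - 283995 = ((203 + 427) - 331195) - 283995 = (630 - 331195) - 283995 = -330565 - 283995 = -614560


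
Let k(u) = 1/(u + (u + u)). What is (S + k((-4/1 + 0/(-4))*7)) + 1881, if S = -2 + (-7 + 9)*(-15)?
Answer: 155315/84 ≈ 1849.0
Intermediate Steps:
S = -32 (S = -2 + 2*(-15) = -2 - 30 = -32)
k(u) = 1/(3*u) (k(u) = 1/(u + 2*u) = 1/(3*u))
(S + k((-4/1 + 0/(-4))*7)) + 1881 = (-32 + 1/(3*(((-4/1 + 0/(-4))*7)))) + 1881 = (-32 + 1/(3*(((-4*1 + 0*(-¼))*7)))) + 1881 = (-32 + 1/(3*(((-4 + 0)*7)))) + 1881 = (-32 + 1/(3*((-4*7)))) + 1881 = (-32 + (⅓)/(-28)) + 1881 = (-32 + (⅓)*(-1/28)) + 1881 = (-32 - 1/84) + 1881 = -2689/84 + 1881 = 155315/84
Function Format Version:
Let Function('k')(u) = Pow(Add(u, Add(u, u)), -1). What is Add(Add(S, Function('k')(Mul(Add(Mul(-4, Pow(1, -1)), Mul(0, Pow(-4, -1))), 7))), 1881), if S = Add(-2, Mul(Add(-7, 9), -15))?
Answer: Rational(155315, 84) ≈ 1849.0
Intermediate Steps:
S = -32 (S = Add(-2, Mul(2, -15)) = Add(-2, -30) = -32)
Function('k')(u) = Mul(Rational(1, 3), Pow(u, -1)) (Function('k')(u) = Pow(Add(u, Mul(2, u)), -1) = Pow(Mul(3, u), -1) = Mul(Rational(1, 3), Pow(u, -1)))
Add(Add(S, Function('k')(Mul(Add(Mul(-4, Pow(1, -1)), Mul(0, Pow(-4, -1))), 7))), 1881) = Add(Add(-32, Mul(Rational(1, 3), Pow(Mul(Add(Mul(-4, Pow(1, -1)), Mul(0, Pow(-4, -1))), 7), -1))), 1881) = Add(Add(-32, Mul(Rational(1, 3), Pow(Mul(Add(Mul(-4, 1), Mul(0, Rational(-1, 4))), 7), -1))), 1881) = Add(Add(-32, Mul(Rational(1, 3), Pow(Mul(Add(-4, 0), 7), -1))), 1881) = Add(Add(-32, Mul(Rational(1, 3), Pow(Mul(-4, 7), -1))), 1881) = Add(Add(-32, Mul(Rational(1, 3), Pow(-28, -1))), 1881) = Add(Add(-32, Mul(Rational(1, 3), Rational(-1, 28))), 1881) = Add(Add(-32, Rational(-1, 84)), 1881) = Add(Rational(-2689, 84), 1881) = Rational(155315, 84)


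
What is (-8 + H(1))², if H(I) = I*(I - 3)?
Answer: 100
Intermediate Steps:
H(I) = I*(-3 + I)
(-8 + H(1))² = (-8 + 1*(-3 + 1))² = (-8 + 1*(-2))² = (-8 - 2)² = (-10)² = 100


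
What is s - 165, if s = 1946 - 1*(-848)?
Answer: 2629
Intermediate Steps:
s = 2794 (s = 1946 + 848 = 2794)
s - 165 = 2794 - 165 = 2629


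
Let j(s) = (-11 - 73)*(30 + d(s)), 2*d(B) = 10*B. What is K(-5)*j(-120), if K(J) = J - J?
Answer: 0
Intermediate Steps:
K(J) = 0
d(B) = 5*B (d(B) = (10*B)/2 = 5*B)
j(s) = -2520 - 420*s (j(s) = (-11 - 73)*(30 + 5*s) = -84*(30 + 5*s) = -2520 - 420*s)
K(-5)*j(-120) = 0*(-2520 - 420*(-120)) = 0*(-2520 + 50400) = 0*47880 = 0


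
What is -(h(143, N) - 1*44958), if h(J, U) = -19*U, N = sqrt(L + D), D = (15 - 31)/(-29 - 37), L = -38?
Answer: 44958 + 19*I*sqrt(41118)/33 ≈ 44958.0 + 116.75*I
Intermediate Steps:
D = 8/33 (D = -16/(-66) = -16*(-1/66) = 8/33 ≈ 0.24242)
N = I*sqrt(41118)/33 (N = sqrt(-38 + 8/33) = sqrt(-1246/33) = I*sqrt(41118)/33 ≈ 6.1447*I)
-(h(143, N) - 1*44958) = -(-19*I*sqrt(41118)/33 - 1*44958) = -(-19*I*sqrt(41118)/33 - 44958) = -(-44958 - 19*I*sqrt(41118)/33) = 44958 + 19*I*sqrt(41118)/33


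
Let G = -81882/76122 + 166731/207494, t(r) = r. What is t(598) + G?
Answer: 524501506541/877492126 ≈ 597.73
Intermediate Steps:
G = -238784807/877492126 (G = -81882*1/76122 + 166731*(1/207494) = -4549/4229 + 166731/207494 = -238784807/877492126 ≈ -0.27212)
t(598) + G = 598 - 238784807/877492126 = 524501506541/877492126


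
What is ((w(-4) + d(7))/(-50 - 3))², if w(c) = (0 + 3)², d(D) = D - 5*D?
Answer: 361/2809 ≈ 0.12852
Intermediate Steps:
d(D) = -4*D
w(c) = 9 (w(c) = 3² = 9)
((w(-4) + d(7))/(-50 - 3))² = ((9 - 4*7)/(-50 - 3))² = ((9 - 28)/(-53))² = (-19*(-1/53))² = (19/53)² = 361/2809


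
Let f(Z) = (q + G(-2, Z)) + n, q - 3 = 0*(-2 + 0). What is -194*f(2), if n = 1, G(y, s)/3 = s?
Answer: -1940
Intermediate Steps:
G(y, s) = 3*s
q = 3 (q = 3 + 0*(-2 + 0) = 3 + 0*(-2) = 3 + 0 = 3)
f(Z) = 4 + 3*Z (f(Z) = (3 + 3*Z) + 1 = 4 + 3*Z)
-194*f(2) = -194*(4 + 3*2) = -194*(4 + 6) = -194*10 = -1940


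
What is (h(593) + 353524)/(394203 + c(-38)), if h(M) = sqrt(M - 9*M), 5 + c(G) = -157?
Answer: 11404/12711 + 2*I*sqrt(1186)/394041 ≈ 0.89718 + 0.0001748*I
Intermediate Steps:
c(G) = -162 (c(G) = -5 - 157 = -162)
h(M) = 2*sqrt(2)*sqrt(-M) (h(M) = sqrt(-8*M) = 2*sqrt(2)*sqrt(-M))
(h(593) + 353524)/(394203 + c(-38)) = (2*sqrt(2)*sqrt(-1*593) + 353524)/(394203 - 162) = (2*sqrt(2)*sqrt(-593) + 353524)/394041 = (2*sqrt(2)*(I*sqrt(593)) + 353524)*(1/394041) = (2*I*sqrt(1186) + 353524)*(1/394041) = (353524 + 2*I*sqrt(1186))*(1/394041) = 11404/12711 + 2*I*sqrt(1186)/394041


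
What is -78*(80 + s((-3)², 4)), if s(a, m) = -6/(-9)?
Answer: -6292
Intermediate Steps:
s(a, m) = ⅔ (s(a, m) = -6*(-⅑) = ⅔)
-78*(80 + s((-3)², 4)) = -78*(80 + ⅔) = -78*242/3 = -6292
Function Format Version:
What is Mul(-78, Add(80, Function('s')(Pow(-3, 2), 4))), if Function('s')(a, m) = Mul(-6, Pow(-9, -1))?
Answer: -6292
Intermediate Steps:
Function('s')(a, m) = Rational(2, 3) (Function('s')(a, m) = Mul(-6, Rational(-1, 9)) = Rational(2, 3))
Mul(-78, Add(80, Function('s')(Pow(-3, 2), 4))) = Mul(-78, Add(80, Rational(2, 3))) = Mul(-78, Rational(242, 3)) = -6292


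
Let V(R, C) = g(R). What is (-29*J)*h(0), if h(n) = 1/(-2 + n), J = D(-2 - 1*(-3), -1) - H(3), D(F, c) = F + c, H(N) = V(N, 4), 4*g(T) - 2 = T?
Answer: -145/8 ≈ -18.125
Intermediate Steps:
g(T) = ½ + T/4
V(R, C) = ½ + R/4
H(N) = ½ + N/4
J = -5/4 (J = ((-2 - 1*(-3)) - 1) - (½ + (¼)*3) = ((-2 + 3) - 1) - (½ + ¾) = (1 - 1) - 1*5/4 = 0 - 5/4 = -5/4 ≈ -1.2500)
(-29*J)*h(0) = (-29*(-5/4))/(-2 + 0) = (145/4)/(-2) = (145/4)*(-½) = -145/8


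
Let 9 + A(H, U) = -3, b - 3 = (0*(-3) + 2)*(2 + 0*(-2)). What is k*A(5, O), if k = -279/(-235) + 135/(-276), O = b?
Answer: -45279/5405 ≈ -8.3772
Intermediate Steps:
b = 7 (b = 3 + (0*(-3) + 2)*(2 + 0*(-2)) = 3 + (0 + 2)*(2 + 0) = 3 + 2*2 = 3 + 4 = 7)
O = 7
A(H, U) = -12 (A(H, U) = -9 - 3 = -12)
k = 15093/21620 (k = -279*(-1/235) + 135*(-1/276) = 279/235 - 45/92 = 15093/21620 ≈ 0.69810)
k*A(5, O) = (15093/21620)*(-12) = -45279/5405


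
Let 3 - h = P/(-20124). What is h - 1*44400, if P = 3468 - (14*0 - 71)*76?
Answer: -223359091/5031 ≈ -44397.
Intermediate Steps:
P = 8864 (P = 3468 - (0 - 71)*76 = 3468 - (-71)*76 = 3468 - 1*(-5396) = 3468 + 5396 = 8864)
h = 17309/5031 (h = 3 - 8864/(-20124) = 3 - 8864*(-1)/20124 = 3 - 1*(-2216/5031) = 3 + 2216/5031 = 17309/5031 ≈ 3.4405)
h - 1*44400 = 17309/5031 - 1*44400 = 17309/5031 - 44400 = -223359091/5031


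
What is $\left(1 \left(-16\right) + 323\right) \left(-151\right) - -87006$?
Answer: $40649$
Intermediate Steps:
$\left(1 \left(-16\right) + 323\right) \left(-151\right) - -87006 = \left(-16 + 323\right) \left(-151\right) + 87006 = 307 \left(-151\right) + 87006 = -46357 + 87006 = 40649$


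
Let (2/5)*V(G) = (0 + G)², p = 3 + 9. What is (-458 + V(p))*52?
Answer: -5096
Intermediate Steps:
p = 12
V(G) = 5*G²/2 (V(G) = 5*(0 + G)²/2 = 5*G²/2)
(-458 + V(p))*52 = (-458 + (5/2)*12²)*52 = (-458 + (5/2)*144)*52 = (-458 + 360)*52 = -98*52 = -5096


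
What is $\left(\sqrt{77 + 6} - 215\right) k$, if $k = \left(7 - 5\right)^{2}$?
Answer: $-860 + 4 \sqrt{83} \approx -823.56$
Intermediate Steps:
$k = 4$ ($k = 2^{2} = 4$)
$\left(\sqrt{77 + 6} - 215\right) k = \left(\sqrt{77 + 6} - 215\right) 4 = \left(\sqrt{83} - 215\right) 4 = \left(-215 + \sqrt{83}\right) 4 = -860 + 4 \sqrt{83}$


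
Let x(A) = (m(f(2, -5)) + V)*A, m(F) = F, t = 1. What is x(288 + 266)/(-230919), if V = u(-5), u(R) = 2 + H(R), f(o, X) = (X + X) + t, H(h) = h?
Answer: 2216/76973 ≈ 0.028789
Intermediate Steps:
f(o, X) = 1 + 2*X (f(o, X) = (X + X) + 1 = 2*X + 1 = 1 + 2*X)
u(R) = 2 + R
V = -3 (V = 2 - 5 = -3)
x(A) = -12*A (x(A) = ((1 + 2*(-5)) - 3)*A = ((1 - 10) - 3)*A = (-9 - 3)*A = -12*A)
x(288 + 266)/(-230919) = -12*(288 + 266)/(-230919) = -12*554*(-1/230919) = -6648*(-1/230919) = 2216/76973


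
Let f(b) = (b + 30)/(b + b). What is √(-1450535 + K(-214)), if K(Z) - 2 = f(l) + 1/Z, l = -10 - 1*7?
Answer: I*√4799468300189/1819 ≈ 1204.4*I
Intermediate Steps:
l = -17 (l = -10 - 7 = -17)
f(b) = (30 + b)/(2*b) (f(b) = (30 + b)/((2*b)) = (30 + b)*(1/(2*b)) = (30 + b)/(2*b))
K(Z) = 55/34 + 1/Z (K(Z) = 2 + ((½)*(30 - 17)/(-17) + 1/Z) = 2 + ((½)*(-1/17)*13 + 1/Z) = 2 + (-13/34 + 1/Z) = 55/34 + 1/Z)
√(-1450535 + K(-214)) = √(-1450535 + (55/34 + 1/(-214))) = √(-1450535 + (55/34 - 1/214)) = √(-1450535 + 2934/1819) = √(-2638520231/1819) = I*√4799468300189/1819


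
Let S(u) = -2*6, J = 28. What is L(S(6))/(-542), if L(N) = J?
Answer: -14/271 ≈ -0.051661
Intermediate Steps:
S(u) = -12
L(N) = 28
L(S(6))/(-542) = 28/(-542) = 28*(-1/542) = -14/271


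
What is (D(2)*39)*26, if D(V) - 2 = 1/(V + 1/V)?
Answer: 12168/5 ≈ 2433.6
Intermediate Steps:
D(V) = 2 + 1/(V + 1/V)
(D(2)*39)*26 = (((2 + 2 + 2*2²)/(1 + 2²))*39)*26 = (((2 + 2 + 2*4)/(1 + 4))*39)*26 = (((2 + 2 + 8)/5)*39)*26 = (((⅕)*12)*39)*26 = ((12/5)*39)*26 = (468/5)*26 = 12168/5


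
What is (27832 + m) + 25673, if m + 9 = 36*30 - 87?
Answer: 54489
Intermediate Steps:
m = 984 (m = -9 + (36*30 - 87) = -9 + (1080 - 87) = -9 + 993 = 984)
(27832 + m) + 25673 = (27832 + 984) + 25673 = 28816 + 25673 = 54489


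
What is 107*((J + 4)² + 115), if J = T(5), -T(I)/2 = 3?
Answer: 12733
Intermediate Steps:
T(I) = -6 (T(I) = -2*3 = -6)
J = -6
107*((J + 4)² + 115) = 107*((-6 + 4)² + 115) = 107*((-2)² + 115) = 107*(4 + 115) = 107*119 = 12733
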